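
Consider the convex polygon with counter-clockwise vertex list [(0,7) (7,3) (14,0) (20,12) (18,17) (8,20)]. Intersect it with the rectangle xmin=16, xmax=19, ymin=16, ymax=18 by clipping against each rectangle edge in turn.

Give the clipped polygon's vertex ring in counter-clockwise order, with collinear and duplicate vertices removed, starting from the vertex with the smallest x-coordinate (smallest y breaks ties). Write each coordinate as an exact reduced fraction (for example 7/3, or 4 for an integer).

Clipped polygon: [(16,16) (92/5,16) (18,17) (16,88/5)]

1. After x ≥ 16: [(16,4) (20,12) (18,17) (16,88/5)]
2. After x ≤ 19: [(16,4) (19,10) (19,29/2) (18,17) (16,88/5)]
3. After y ≥ 16: [(16,16) (92/5,16) (18,17) (16,88/5)]
4. After y ≤ 18: [(16,16) (92/5,16) (18,17) (16,88/5)]
5. Canonical ring: [(16,16) (92/5,16) (18,17) (16,88/5)]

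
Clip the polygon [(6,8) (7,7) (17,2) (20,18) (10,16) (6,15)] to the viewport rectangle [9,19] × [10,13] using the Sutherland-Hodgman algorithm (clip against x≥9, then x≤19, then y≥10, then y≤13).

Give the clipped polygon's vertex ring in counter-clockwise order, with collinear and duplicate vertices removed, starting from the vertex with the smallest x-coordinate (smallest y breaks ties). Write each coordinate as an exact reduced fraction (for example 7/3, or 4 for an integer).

Clipped polygon: [(9,10) (37/2,10) (19,38/3) (19,13) (9,13)]

1. After x ≥ 9: [(9,6) (17,2) (20,18) (10,16) (9,63/4)]
2. After x ≤ 19: [(9,6) (17,2) (19,38/3) (19,89/5) (10,16) (9,63/4)]
3. After y ≥ 10: [(9,10) (37/2,10) (19,38/3) (19,89/5) (10,16) (9,63/4)]
4. After y ≤ 13: [(9,13) (9,10) (37/2,10) (19,38/3) (19,13)]
5. Canonical ring: [(9,10) (37/2,10) (19,38/3) (19,13) (9,13)]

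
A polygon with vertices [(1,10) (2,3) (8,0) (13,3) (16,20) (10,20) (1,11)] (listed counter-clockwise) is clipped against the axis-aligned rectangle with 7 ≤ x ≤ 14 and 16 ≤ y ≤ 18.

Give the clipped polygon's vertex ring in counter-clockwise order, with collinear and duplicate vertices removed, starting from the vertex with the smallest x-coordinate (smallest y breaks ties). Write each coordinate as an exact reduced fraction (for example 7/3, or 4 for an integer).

Clipped polygon: [(7,16) (14,16) (14,18) (8,18) (7,17)]

1. After x ≥ 7: [(7,1/2) (8,0) (13,3) (16,20) (10,20) (7,17)]
2. After x ≤ 14: [(7,1/2) (8,0) (13,3) (14,26/3) (14,20) (10,20) (7,17)]
3. After y ≥ 16: [(7,16) (14,16) (14,20) (10,20) (7,17)]
4. After y ≤ 18: [(7,16) (14,16) (14,18) (8,18) (7,17)]
5. Canonical ring: [(7,16) (14,16) (14,18) (8,18) (7,17)]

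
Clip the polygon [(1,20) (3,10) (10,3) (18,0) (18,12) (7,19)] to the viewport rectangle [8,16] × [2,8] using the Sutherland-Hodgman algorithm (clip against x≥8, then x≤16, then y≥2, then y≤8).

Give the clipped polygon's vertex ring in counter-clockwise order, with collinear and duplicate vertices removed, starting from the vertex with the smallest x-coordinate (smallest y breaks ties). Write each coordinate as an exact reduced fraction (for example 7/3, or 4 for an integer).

Clipped polygon: [(8,5) (10,3) (38/3,2) (16,2) (16,8) (8,8)]

1. After x ≥ 8: [(8,5) (10,3) (18,0) (18,12) (8,202/11)]
2. After x ≤ 16: [(8,5) (10,3) (16,3/4) (16,146/11) (8,202/11)]
3. After y ≥ 2: [(8,5) (10,3) (38/3,2) (16,2) (16,146/11) (8,202/11)]
4. After y ≤ 8: [(8,8) (8,5) (10,3) (38/3,2) (16,2) (16,8)]
5. Canonical ring: [(8,5) (10,3) (38/3,2) (16,2) (16,8) (8,8)]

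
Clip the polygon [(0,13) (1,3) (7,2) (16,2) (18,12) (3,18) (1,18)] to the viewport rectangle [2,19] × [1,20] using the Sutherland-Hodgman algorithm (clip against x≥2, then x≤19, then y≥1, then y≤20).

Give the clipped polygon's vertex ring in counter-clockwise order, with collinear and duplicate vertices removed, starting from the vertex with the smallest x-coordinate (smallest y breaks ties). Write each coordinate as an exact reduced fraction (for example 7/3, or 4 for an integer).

Clipped polygon: [(2,17/6) (7,2) (16,2) (18,12) (3,18) (2,18)]

1. After x ≥ 2: [(2,17/6) (7,2) (16,2) (18,12) (3,18) (2,18)]
2. After x ≤ 19: [(2,17/6) (7,2) (16,2) (18,12) (3,18) (2,18)]
3. After y ≥ 1: [(2,17/6) (7,2) (16,2) (18,12) (3,18) (2,18)]
4. After y ≤ 20: [(2,17/6) (7,2) (16,2) (18,12) (3,18) (2,18)]
5. Canonical ring: [(2,17/6) (7,2) (16,2) (18,12) (3,18) (2,18)]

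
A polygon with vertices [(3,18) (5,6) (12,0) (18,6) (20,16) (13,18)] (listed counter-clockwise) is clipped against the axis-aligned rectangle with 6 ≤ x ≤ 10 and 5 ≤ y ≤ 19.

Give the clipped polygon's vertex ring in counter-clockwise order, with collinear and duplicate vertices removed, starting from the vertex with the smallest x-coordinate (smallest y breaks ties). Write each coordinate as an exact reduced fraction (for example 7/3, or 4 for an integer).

1. After x ≥ 6: [(6,18) (6,36/7) (12,0) (18,6) (20,16) (13,18)]
2. After x ≤ 10: [(10,18) (6,18) (6,36/7) (10,12/7)]
3. After y ≥ 5: [(10,5) (10,18) (6,18) (6,36/7) (37/6,5)]
4. After y ≤ 19: [(10,5) (10,18) (6,18) (6,36/7) (37/6,5)]
5. Canonical ring: [(6,36/7) (37/6,5) (10,5) (10,18) (6,18)]

Clipped polygon: [(6,36/7) (37/6,5) (10,5) (10,18) (6,18)]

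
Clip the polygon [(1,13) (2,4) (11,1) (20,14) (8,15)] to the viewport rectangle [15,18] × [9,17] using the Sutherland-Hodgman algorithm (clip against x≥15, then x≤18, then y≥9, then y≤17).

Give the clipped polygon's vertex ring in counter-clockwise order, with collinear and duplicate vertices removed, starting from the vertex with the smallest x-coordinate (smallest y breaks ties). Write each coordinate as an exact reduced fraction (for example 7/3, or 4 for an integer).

Clipped polygon: [(15,9) (215/13,9) (18,100/9) (18,85/6) (15,173/12)]

1. After x ≥ 15: [(15,61/9) (20,14) (15,173/12)]
2. After x ≤ 18: [(15,61/9) (18,100/9) (18,85/6) (15,173/12)]
3. After y ≥ 9: [(15,9) (215/13,9) (18,100/9) (18,85/6) (15,173/12)]
4. After y ≤ 17: [(15,9) (215/13,9) (18,100/9) (18,85/6) (15,173/12)]
5. Canonical ring: [(15,9) (215/13,9) (18,100/9) (18,85/6) (15,173/12)]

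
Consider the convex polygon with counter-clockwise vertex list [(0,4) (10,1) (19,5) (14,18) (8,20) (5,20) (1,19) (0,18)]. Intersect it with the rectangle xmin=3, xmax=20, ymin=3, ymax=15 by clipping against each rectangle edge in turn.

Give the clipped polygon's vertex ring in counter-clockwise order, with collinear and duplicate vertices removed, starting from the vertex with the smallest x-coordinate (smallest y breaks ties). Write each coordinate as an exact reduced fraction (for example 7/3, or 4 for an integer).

1. After x ≥ 3: [(3,31/10) (10,1) (19,5) (14,18) (8,20) (5,20) (3,39/2)]
2. After x ≤ 20: [(3,31/10) (10,1) (19,5) (14,18) (8,20) (5,20) (3,39/2)]
3. After y ≥ 3: [(3,31/10) (10/3,3) (29/2,3) (19,5) (14,18) (8,20) (5,20) (3,39/2)]
4. After y ≤ 15: [(3,15) (3,31/10) (10/3,3) (29/2,3) (19,5) (197/13,15)]
5. Canonical ring: [(3,31/10) (10/3,3) (29/2,3) (19,5) (197/13,15) (3,15)]

Clipped polygon: [(3,31/10) (10/3,3) (29/2,3) (19,5) (197/13,15) (3,15)]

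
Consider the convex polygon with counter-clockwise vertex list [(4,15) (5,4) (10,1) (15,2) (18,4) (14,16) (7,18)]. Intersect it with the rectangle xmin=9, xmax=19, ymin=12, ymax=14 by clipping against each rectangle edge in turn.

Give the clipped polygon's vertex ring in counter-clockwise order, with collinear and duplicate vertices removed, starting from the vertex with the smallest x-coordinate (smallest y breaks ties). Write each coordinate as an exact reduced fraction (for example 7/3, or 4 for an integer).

Clipped polygon: [(9,12) (46/3,12) (44/3,14) (9,14)]

1. After x ≥ 9: [(9,8/5) (10,1) (15,2) (18,4) (14,16) (9,122/7)]
2. After x ≤ 19: [(9,8/5) (10,1) (15,2) (18,4) (14,16) (9,122/7)]
3. After y ≥ 12: [(9,12) (46/3,12) (14,16) (9,122/7)]
4. After y ≤ 14: [(9,14) (9,12) (46/3,12) (44/3,14)]
5. Canonical ring: [(9,12) (46/3,12) (44/3,14) (9,14)]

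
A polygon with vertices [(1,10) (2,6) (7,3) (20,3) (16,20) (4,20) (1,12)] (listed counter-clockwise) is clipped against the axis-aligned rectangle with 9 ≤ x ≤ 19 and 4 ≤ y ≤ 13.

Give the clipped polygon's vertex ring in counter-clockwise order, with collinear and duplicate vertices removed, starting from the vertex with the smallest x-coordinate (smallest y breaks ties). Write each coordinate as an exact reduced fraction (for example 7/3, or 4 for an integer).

1. After x ≥ 9: [(9,3) (20,3) (16,20) (9,20)]
2. After x ≤ 19: [(9,3) (19,3) (19,29/4) (16,20) (9,20)]
3. After y ≥ 4: [(9,4) (19,4) (19,29/4) (16,20) (9,20)]
4. After y ≤ 13: [(9,13) (9,4) (19,4) (19,29/4) (300/17,13)]
5. Canonical ring: [(9,4) (19,4) (19,29/4) (300/17,13) (9,13)]

Clipped polygon: [(9,4) (19,4) (19,29/4) (300/17,13) (9,13)]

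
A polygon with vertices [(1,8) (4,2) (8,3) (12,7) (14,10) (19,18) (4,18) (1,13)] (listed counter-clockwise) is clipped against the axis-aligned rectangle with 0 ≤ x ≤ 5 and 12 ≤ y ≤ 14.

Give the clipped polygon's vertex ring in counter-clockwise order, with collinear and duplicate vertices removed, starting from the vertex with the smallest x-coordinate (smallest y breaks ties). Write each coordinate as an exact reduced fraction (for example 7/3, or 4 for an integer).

Clipped polygon: [(1,12) (5,12) (5,14) (8/5,14) (1,13)]

1. After x ≥ 0: [(1,8) (4,2) (8,3) (12,7) (14,10) (19,18) (4,18) (1,13)]
2. After x ≤ 5: [(1,8) (4,2) (5,9/4) (5,18) (4,18) (1,13)]
3. After y ≥ 12: [(1,12) (5,12) (5,18) (4,18) (1,13)]
4. After y ≤ 14: [(1,12) (5,12) (5,14) (8/5,14) (1,13)]
5. Canonical ring: [(1,12) (5,12) (5,14) (8/5,14) (1,13)]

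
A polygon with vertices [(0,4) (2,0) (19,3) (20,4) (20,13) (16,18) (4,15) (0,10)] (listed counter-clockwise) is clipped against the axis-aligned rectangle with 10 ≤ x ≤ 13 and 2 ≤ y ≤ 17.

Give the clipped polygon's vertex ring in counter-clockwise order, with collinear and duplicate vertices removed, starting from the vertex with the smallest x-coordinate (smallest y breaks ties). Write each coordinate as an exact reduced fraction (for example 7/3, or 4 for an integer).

1. After x ≥ 10: [(10,24/17) (19,3) (20,4) (20,13) (16,18) (10,33/2)]
2. After x ≤ 13: [(10,24/17) (13,33/17) (13,69/4) (10,33/2)]
3. After y ≥ 2: [(10,2) (13,2) (13,69/4) (10,33/2)]
4. After y ≤ 17: [(10,2) (13,2) (13,17) (12,17) (10,33/2)]
5. Canonical ring: [(10,2) (13,2) (13,17) (12,17) (10,33/2)]

Clipped polygon: [(10,2) (13,2) (13,17) (12,17) (10,33/2)]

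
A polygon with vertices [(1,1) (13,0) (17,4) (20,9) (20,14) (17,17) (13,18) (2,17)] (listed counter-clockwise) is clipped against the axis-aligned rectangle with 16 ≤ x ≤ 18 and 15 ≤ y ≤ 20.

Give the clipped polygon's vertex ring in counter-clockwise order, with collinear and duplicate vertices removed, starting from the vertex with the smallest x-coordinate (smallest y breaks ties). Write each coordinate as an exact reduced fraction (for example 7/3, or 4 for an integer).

Clipped polygon: [(16,15) (18,15) (18,16) (17,17) (16,69/4)]

1. After x ≥ 16: [(16,3) (17,4) (20,9) (20,14) (17,17) (16,69/4)]
2. After x ≤ 18: [(16,3) (17,4) (18,17/3) (18,16) (17,17) (16,69/4)]
3. After y ≥ 15: [(16,15) (18,15) (18,16) (17,17) (16,69/4)]
4. After y ≤ 20: [(16,15) (18,15) (18,16) (17,17) (16,69/4)]
5. Canonical ring: [(16,15) (18,15) (18,16) (17,17) (16,69/4)]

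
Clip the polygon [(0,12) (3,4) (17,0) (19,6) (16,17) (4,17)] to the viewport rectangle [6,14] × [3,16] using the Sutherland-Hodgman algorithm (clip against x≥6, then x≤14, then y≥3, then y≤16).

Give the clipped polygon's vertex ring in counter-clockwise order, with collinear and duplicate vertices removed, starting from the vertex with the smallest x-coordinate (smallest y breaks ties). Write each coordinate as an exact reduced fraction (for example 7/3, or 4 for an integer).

Clipped polygon: [(6,22/7) (13/2,3) (14,3) (14,16) (6,16)]

1. After x ≥ 6: [(6,22/7) (17,0) (19,6) (16,17) (6,17)]
2. After x ≤ 14: [(6,22/7) (14,6/7) (14,17) (6,17)]
3. After y ≥ 3: [(6,22/7) (13/2,3) (14,3) (14,17) (6,17)]
4. After y ≤ 16: [(6,16) (6,22/7) (13/2,3) (14,3) (14,16)]
5. Canonical ring: [(6,22/7) (13/2,3) (14,3) (14,16) (6,16)]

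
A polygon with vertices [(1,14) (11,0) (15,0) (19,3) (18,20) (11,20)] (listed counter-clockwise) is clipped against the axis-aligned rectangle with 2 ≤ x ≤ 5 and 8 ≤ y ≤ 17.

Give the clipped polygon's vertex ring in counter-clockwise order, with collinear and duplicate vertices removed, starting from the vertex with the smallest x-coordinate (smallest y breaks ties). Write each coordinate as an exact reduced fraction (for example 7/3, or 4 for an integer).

Clipped polygon: [(2,63/5) (5,42/5) (5,82/5) (2,73/5)]

1. After x ≥ 2: [(2,73/5) (2,63/5) (11,0) (15,0) (19,3) (18,20) (11,20)]
2. After x ≤ 5: [(5,82/5) (2,73/5) (2,63/5) (5,42/5)]
3. After y ≥ 8: [(5,82/5) (2,73/5) (2,63/5) (5,42/5)]
4. After y ≤ 17: [(5,82/5) (2,73/5) (2,63/5) (5,42/5)]
5. Canonical ring: [(2,63/5) (5,42/5) (5,82/5) (2,73/5)]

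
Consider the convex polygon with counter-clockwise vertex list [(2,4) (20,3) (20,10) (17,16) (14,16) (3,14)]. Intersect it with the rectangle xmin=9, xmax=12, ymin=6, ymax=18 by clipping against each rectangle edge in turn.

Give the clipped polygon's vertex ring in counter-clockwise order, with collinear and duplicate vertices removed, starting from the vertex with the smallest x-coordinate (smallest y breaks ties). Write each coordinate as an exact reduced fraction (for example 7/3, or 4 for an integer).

1. After x ≥ 9: [(9,65/18) (20,3) (20,10) (17,16) (14,16) (9,166/11)]
2. After x ≤ 12: [(9,65/18) (12,31/9) (12,172/11) (9,166/11)]
3. After y ≥ 6: [(9,6) (12,6) (12,172/11) (9,166/11)]
4. After y ≤ 18: [(9,6) (12,6) (12,172/11) (9,166/11)]
5. Canonical ring: [(9,6) (12,6) (12,172/11) (9,166/11)]

Clipped polygon: [(9,6) (12,6) (12,172/11) (9,166/11)]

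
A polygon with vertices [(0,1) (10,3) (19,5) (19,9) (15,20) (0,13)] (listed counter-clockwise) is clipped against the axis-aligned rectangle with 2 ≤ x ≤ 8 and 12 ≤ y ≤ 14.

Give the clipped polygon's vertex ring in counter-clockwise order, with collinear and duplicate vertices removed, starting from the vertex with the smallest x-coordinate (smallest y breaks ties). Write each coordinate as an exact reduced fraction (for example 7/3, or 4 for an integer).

Clipped polygon: [(2,12) (8,12) (8,14) (15/7,14) (2,209/15)]

1. After x ≥ 2: [(2,7/5) (10,3) (19,5) (19,9) (15,20) (2,209/15)]
2. After x ≤ 8: [(2,7/5) (8,13/5) (8,251/15) (2,209/15)]
3. After y ≥ 12: [(2,12) (8,12) (8,251/15) (2,209/15)]
4. After y ≤ 14: [(2,12) (8,12) (8,14) (15/7,14) (2,209/15)]
5. Canonical ring: [(2,12) (8,12) (8,14) (15/7,14) (2,209/15)]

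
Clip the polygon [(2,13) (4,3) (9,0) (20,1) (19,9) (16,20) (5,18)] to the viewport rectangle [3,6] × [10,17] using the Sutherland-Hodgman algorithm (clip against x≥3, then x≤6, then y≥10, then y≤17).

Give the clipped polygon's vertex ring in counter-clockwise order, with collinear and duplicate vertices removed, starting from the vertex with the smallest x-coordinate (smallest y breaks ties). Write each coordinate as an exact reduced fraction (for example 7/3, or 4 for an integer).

Clipped polygon: [(3,10) (6,10) (6,17) (22/5,17) (3,44/3)]

1. After x ≥ 3: [(3,44/3) (3,8) (4,3) (9,0) (20,1) (19,9) (16,20) (5,18)]
2. After x ≤ 6: [(3,44/3) (3,8) (4,3) (6,9/5) (6,200/11) (5,18)]
3. After y ≥ 10: [(3,44/3) (3,10) (6,10) (6,200/11) (5,18)]
4. After y ≤ 17: [(22/5,17) (3,44/3) (3,10) (6,10) (6,17)]
5. Canonical ring: [(3,10) (6,10) (6,17) (22/5,17) (3,44/3)]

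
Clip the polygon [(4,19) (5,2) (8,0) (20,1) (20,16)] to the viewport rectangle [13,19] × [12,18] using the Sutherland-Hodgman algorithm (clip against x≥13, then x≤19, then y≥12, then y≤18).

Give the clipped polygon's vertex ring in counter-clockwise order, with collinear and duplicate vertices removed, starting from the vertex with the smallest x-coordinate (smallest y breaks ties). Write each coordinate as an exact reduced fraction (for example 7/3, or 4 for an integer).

1. After x ≥ 13: [(13,277/16) (13,5/12) (20,1) (20,16)]
2. After x ≤ 19: [(19,259/16) (13,277/16) (13,5/12) (19,11/12)]
3. After y ≥ 12: [(19,12) (19,259/16) (13,277/16) (13,12)]
4. After y ≤ 18: [(19,12) (19,259/16) (13,277/16) (13,12)]
5. Canonical ring: [(13,12) (19,12) (19,259/16) (13,277/16)]

Clipped polygon: [(13,12) (19,12) (19,259/16) (13,277/16)]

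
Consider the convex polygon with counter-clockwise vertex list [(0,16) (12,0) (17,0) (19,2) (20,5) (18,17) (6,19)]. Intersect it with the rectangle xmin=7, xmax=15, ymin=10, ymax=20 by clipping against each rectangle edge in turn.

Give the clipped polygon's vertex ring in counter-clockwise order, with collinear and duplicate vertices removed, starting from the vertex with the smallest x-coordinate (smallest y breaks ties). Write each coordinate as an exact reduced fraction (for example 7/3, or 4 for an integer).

Clipped polygon: [(7,10) (15,10) (15,35/2) (7,113/6)]

1. After x ≥ 7: [(7,20/3) (12,0) (17,0) (19,2) (20,5) (18,17) (7,113/6)]
2. After x ≤ 15: [(7,20/3) (12,0) (15,0) (15,35/2) (7,113/6)]
3. After y ≥ 10: [(7,10) (15,10) (15,35/2) (7,113/6)]
4. After y ≤ 20: [(7,10) (15,10) (15,35/2) (7,113/6)]
5. Canonical ring: [(7,10) (15,10) (15,35/2) (7,113/6)]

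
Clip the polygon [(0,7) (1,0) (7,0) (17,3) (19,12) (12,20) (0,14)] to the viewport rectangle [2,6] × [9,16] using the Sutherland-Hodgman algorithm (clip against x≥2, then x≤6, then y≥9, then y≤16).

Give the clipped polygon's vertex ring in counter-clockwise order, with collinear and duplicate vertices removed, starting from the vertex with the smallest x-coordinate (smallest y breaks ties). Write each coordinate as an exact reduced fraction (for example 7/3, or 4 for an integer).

1. After x ≥ 2: [(2,0) (7,0) (17,3) (19,12) (12,20) (2,15)]
2. After x ≤ 6: [(2,0) (6,0) (6,17) (2,15)]
3. After y ≥ 9: [(2,9) (6,9) (6,17) (2,15)]
4. After y ≤ 16: [(2,9) (6,9) (6,16) (4,16) (2,15)]
5. Canonical ring: [(2,9) (6,9) (6,16) (4,16) (2,15)]

Clipped polygon: [(2,9) (6,9) (6,16) (4,16) (2,15)]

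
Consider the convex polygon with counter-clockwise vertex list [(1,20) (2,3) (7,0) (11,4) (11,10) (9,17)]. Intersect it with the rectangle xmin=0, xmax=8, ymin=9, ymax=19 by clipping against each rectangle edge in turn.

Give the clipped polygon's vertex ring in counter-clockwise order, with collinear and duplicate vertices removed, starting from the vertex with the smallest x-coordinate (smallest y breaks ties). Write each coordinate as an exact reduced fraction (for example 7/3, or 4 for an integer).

Clipped polygon: [(18/17,19) (28/17,9) (8,9) (8,139/8) (11/3,19)]

1. After x ≥ 0: [(1,20) (2,3) (7,0) (11,4) (11,10) (9,17)]
2. After x ≤ 8: [(8,139/8) (1,20) (2,3) (7,0) (8,1)]
3. After y ≥ 9: [(8,9) (8,139/8) (1,20) (28/17,9)]
4. After y ≤ 19: [(8,9) (8,139/8) (11/3,19) (18/17,19) (28/17,9)]
5. Canonical ring: [(18/17,19) (28/17,9) (8,9) (8,139/8) (11/3,19)]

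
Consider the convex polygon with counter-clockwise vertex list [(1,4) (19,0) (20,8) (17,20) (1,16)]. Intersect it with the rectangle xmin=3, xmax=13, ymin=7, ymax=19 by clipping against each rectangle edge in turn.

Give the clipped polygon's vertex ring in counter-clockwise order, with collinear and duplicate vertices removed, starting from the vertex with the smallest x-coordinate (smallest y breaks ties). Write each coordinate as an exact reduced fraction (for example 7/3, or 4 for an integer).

1. After x ≥ 3: [(3,32/9) (19,0) (20,8) (17,20) (3,33/2)]
2. After x ≤ 13: [(3,32/9) (13,4/3) (13,19) (3,33/2)]
3. After y ≥ 7: [(3,7) (13,7) (13,19) (3,33/2)]
4. After y ≤ 19: [(3,7) (13,7) (13,19) (3,33/2)]
5. Canonical ring: [(3,7) (13,7) (13,19) (3,33/2)]

Clipped polygon: [(3,7) (13,7) (13,19) (3,33/2)]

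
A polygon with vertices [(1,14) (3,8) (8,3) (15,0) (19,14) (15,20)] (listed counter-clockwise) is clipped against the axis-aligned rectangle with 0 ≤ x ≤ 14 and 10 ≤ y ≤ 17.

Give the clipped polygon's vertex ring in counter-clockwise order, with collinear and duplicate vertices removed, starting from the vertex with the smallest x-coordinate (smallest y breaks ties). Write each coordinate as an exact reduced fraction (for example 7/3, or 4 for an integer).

Clipped polygon: [(1,14) (7/3,10) (14,10) (14,17) (8,17)]

1. After x ≥ 0: [(1,14) (3,8) (8,3) (15,0) (19,14) (15,20)]
2. After x ≤ 14: [(14,137/7) (1,14) (3,8) (8,3) (14,3/7)]
3. After y ≥ 10: [(14,10) (14,137/7) (1,14) (7/3,10)]
4. After y ≤ 17: [(14,10) (14,17) (8,17) (1,14) (7/3,10)]
5. Canonical ring: [(1,14) (7/3,10) (14,10) (14,17) (8,17)]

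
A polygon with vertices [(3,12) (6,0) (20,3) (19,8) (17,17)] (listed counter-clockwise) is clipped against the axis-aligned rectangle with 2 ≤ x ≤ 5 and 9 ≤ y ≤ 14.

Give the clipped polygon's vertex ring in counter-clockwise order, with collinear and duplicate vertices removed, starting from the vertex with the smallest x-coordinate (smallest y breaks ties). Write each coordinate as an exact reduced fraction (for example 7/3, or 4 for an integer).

1. After x ≥ 2: [(3,12) (6,0) (20,3) (19,8) (17,17)]
2. After x ≤ 5: [(5,89/7) (3,12) (5,4)]
3. After y ≥ 9: [(5,9) (5,89/7) (3,12) (15/4,9)]
4. After y ≤ 14: [(5,9) (5,89/7) (3,12) (15/4,9)]
5. Canonical ring: [(3,12) (15/4,9) (5,9) (5,89/7)]

Clipped polygon: [(3,12) (15/4,9) (5,9) (5,89/7)]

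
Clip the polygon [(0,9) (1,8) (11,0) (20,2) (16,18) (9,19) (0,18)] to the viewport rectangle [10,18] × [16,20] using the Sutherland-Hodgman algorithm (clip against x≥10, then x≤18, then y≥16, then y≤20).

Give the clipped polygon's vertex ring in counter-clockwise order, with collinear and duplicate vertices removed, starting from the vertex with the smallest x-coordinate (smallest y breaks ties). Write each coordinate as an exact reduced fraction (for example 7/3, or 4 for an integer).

1. After x ≥ 10: [(10,4/5) (11,0) (20,2) (16,18) (10,132/7)]
2. After x ≤ 18: [(10,4/5) (11,0) (18,14/9) (18,10) (16,18) (10,132/7)]
3. After y ≥ 16: [(10,16) (33/2,16) (16,18) (10,132/7)]
4. After y ≤ 20: [(10,16) (33/2,16) (16,18) (10,132/7)]
5. Canonical ring: [(10,16) (33/2,16) (16,18) (10,132/7)]

Clipped polygon: [(10,16) (33/2,16) (16,18) (10,132/7)]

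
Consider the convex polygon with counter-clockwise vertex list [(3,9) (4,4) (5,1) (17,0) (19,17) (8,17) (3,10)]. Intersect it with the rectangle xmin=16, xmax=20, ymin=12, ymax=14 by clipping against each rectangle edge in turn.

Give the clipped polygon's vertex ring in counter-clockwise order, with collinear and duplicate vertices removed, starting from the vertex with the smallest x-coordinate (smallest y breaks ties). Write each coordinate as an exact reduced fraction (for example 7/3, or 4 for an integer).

Clipped polygon: [(16,12) (313/17,12) (317/17,14) (16,14)]

1. After x ≥ 16: [(16,1/12) (17,0) (19,17) (16,17)]
2. After x ≤ 20: [(16,1/12) (17,0) (19,17) (16,17)]
3. After y ≥ 12: [(16,12) (313/17,12) (19,17) (16,17)]
4. After y ≤ 14: [(16,14) (16,12) (313/17,12) (317/17,14)]
5. Canonical ring: [(16,12) (313/17,12) (317/17,14) (16,14)]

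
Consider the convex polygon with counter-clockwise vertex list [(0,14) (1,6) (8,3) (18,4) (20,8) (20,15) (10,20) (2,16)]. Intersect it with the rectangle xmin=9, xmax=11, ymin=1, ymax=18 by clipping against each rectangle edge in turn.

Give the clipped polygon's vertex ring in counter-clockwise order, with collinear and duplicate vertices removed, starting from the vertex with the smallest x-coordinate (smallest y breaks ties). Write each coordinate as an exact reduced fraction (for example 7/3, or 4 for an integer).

Clipped polygon: [(9,31/10) (11,33/10) (11,18) (9,18)]

1. After x ≥ 9: [(9,31/10) (18,4) (20,8) (20,15) (10,20) (9,39/2)]
2. After x ≤ 11: [(9,31/10) (11,33/10) (11,39/2) (10,20) (9,39/2)]
3. After y ≥ 1: [(9,31/10) (11,33/10) (11,39/2) (10,20) (9,39/2)]
4. After y ≤ 18: [(9,18) (9,31/10) (11,33/10) (11,18)]
5. Canonical ring: [(9,31/10) (11,33/10) (11,18) (9,18)]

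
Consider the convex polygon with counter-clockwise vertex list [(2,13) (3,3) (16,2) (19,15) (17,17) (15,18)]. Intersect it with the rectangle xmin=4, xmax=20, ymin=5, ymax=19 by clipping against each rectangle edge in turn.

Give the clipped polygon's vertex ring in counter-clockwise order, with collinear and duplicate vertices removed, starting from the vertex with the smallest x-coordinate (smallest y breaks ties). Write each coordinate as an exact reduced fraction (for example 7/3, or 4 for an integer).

Clipped polygon: [(4,5) (217/13,5) (19,15) (17,17) (15,18) (4,179/13)]

1. After x ≥ 4: [(4,179/13) (4,38/13) (16,2) (19,15) (17,17) (15,18)]
2. After x ≤ 20: [(4,179/13) (4,38/13) (16,2) (19,15) (17,17) (15,18)]
3. After y ≥ 5: [(4,179/13) (4,5) (217/13,5) (19,15) (17,17) (15,18)]
4. After y ≤ 19: [(4,179/13) (4,5) (217/13,5) (19,15) (17,17) (15,18)]
5. Canonical ring: [(4,5) (217/13,5) (19,15) (17,17) (15,18) (4,179/13)]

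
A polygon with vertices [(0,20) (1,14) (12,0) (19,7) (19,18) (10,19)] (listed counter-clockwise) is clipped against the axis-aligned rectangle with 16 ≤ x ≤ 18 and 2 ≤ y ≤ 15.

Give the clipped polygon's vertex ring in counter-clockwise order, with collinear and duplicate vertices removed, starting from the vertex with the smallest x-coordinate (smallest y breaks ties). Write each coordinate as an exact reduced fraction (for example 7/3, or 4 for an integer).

1. After x ≥ 16: [(16,4) (19,7) (19,18) (16,55/3)]
2. After x ≤ 18: [(16,4) (18,6) (18,163/9) (16,55/3)]
3. After y ≥ 2: [(16,4) (18,6) (18,163/9) (16,55/3)]
4. After y ≤ 15: [(16,15) (16,4) (18,6) (18,15)]
5. Canonical ring: [(16,4) (18,6) (18,15) (16,15)]

Clipped polygon: [(16,4) (18,6) (18,15) (16,15)]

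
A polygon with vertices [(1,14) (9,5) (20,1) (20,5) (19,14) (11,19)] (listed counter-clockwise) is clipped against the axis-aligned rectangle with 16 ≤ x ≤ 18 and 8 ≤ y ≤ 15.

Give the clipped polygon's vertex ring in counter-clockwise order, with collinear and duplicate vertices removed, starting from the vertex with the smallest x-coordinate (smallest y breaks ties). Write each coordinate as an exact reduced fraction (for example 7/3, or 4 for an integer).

Clipped polygon: [(16,8) (18,8) (18,117/8) (87/5,15) (16,15)]

1. After x ≥ 16: [(16,27/11) (20,1) (20,5) (19,14) (16,127/8)]
2. After x ≤ 18: [(16,27/11) (18,19/11) (18,117/8) (16,127/8)]
3. After y ≥ 8: [(16,8) (18,8) (18,117/8) (16,127/8)]
4. After y ≤ 15: [(16,15) (16,8) (18,8) (18,117/8) (87/5,15)]
5. Canonical ring: [(16,8) (18,8) (18,117/8) (87/5,15) (16,15)]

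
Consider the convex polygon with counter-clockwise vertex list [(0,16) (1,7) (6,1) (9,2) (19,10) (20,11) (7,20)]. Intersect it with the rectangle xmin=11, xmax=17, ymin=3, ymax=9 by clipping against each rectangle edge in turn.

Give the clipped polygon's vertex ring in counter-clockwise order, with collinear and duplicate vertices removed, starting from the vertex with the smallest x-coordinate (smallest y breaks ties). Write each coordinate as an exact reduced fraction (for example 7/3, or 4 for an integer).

Clipped polygon: [(11,18/5) (17,42/5) (17,9) (11,9)]

1. After x ≥ 11: [(11,18/5) (19,10) (20,11) (11,224/13)]
2. After x ≤ 17: [(11,18/5) (17,42/5) (17,170/13) (11,224/13)]
3. After y ≥ 3: [(11,18/5) (17,42/5) (17,170/13) (11,224/13)]
4. After y ≤ 9: [(11,9) (11,18/5) (17,42/5) (17,9)]
5. Canonical ring: [(11,18/5) (17,42/5) (17,9) (11,9)]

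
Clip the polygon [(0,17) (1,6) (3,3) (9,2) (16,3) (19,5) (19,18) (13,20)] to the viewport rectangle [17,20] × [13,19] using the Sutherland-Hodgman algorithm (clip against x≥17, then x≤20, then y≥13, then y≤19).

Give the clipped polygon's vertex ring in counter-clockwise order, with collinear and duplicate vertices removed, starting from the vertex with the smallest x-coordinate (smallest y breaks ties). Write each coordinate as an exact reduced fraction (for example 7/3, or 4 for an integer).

Clipped polygon: [(17,13) (19,13) (19,18) (17,56/3)]

1. After x ≥ 17: [(17,11/3) (19,5) (19,18) (17,56/3)]
2. After x ≤ 20: [(17,11/3) (19,5) (19,18) (17,56/3)]
3. After y ≥ 13: [(17,13) (19,13) (19,18) (17,56/3)]
4. After y ≤ 19: [(17,13) (19,13) (19,18) (17,56/3)]
5. Canonical ring: [(17,13) (19,13) (19,18) (17,56/3)]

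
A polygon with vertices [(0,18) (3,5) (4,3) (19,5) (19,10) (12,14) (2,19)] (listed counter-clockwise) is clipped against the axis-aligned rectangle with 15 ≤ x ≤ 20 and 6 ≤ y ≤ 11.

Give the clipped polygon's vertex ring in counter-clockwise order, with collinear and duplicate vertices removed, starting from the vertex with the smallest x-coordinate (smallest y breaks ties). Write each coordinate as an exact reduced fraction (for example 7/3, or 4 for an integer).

Clipped polygon: [(15,6) (19,6) (19,10) (69/4,11) (15,11)]

1. After x ≥ 15: [(15,67/15) (19,5) (19,10) (15,86/7)]
2. After x ≤ 20: [(15,67/15) (19,5) (19,10) (15,86/7)]
3. After y ≥ 6: [(15,6) (19,6) (19,10) (15,86/7)]
4. After y ≤ 11: [(15,11) (15,6) (19,6) (19,10) (69/4,11)]
5. Canonical ring: [(15,6) (19,6) (19,10) (69/4,11) (15,11)]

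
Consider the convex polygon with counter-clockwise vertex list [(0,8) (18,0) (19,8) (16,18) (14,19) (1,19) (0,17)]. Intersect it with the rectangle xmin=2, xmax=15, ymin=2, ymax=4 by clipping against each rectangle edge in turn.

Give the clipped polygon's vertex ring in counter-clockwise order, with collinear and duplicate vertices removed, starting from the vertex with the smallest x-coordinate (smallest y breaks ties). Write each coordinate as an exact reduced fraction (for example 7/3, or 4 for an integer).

Clipped polygon: [(9,4) (27/2,2) (15,2) (15,4)]

1. After x ≥ 2: [(2,64/9) (18,0) (19,8) (16,18) (14,19) (2,19)]
2. After x ≤ 15: [(2,64/9) (15,4/3) (15,37/2) (14,19) (2,19)]
3. After y ≥ 2: [(2,64/9) (27/2,2) (15,2) (15,37/2) (14,19) (2,19)]
4. After y ≤ 4: [(9,4) (27/2,2) (15,2) (15,4)]
5. Canonical ring: [(9,4) (27/2,2) (15,2) (15,4)]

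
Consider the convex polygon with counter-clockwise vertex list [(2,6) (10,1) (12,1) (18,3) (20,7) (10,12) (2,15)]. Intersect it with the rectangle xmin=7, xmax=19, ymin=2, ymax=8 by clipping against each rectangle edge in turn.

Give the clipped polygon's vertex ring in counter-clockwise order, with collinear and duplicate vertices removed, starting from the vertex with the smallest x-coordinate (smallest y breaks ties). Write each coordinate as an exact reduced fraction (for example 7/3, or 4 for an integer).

1. After x ≥ 7: [(7,23/8) (10,1) (12,1) (18,3) (20,7) (10,12) (7,105/8)]
2. After x ≤ 19: [(7,23/8) (10,1) (12,1) (18,3) (19,5) (19,15/2) (10,12) (7,105/8)]
3. After y ≥ 2: [(7,23/8) (42/5,2) (15,2) (18,3) (19,5) (19,15/2) (10,12) (7,105/8)]
4. After y ≤ 8: [(7,8) (7,23/8) (42/5,2) (15,2) (18,3) (19,5) (19,15/2) (18,8)]
5. Canonical ring: [(7,23/8) (42/5,2) (15,2) (18,3) (19,5) (19,15/2) (18,8) (7,8)]

Clipped polygon: [(7,23/8) (42/5,2) (15,2) (18,3) (19,5) (19,15/2) (18,8) (7,8)]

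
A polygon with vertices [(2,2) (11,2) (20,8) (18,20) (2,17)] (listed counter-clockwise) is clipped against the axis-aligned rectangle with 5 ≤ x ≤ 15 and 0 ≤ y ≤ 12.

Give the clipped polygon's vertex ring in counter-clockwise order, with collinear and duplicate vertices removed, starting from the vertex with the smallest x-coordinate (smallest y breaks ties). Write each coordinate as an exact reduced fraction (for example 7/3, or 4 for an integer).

Clipped polygon: [(5,2) (11,2) (15,14/3) (15,12) (5,12)]

1. After x ≥ 5: [(5,2) (11,2) (20,8) (18,20) (5,281/16)]
2. After x ≤ 15: [(5,2) (11,2) (15,14/3) (15,311/16) (5,281/16)]
3. After y ≥ 0: [(5,2) (11,2) (15,14/3) (15,311/16) (5,281/16)]
4. After y ≤ 12: [(5,12) (5,2) (11,2) (15,14/3) (15,12)]
5. Canonical ring: [(5,2) (11,2) (15,14/3) (15,12) (5,12)]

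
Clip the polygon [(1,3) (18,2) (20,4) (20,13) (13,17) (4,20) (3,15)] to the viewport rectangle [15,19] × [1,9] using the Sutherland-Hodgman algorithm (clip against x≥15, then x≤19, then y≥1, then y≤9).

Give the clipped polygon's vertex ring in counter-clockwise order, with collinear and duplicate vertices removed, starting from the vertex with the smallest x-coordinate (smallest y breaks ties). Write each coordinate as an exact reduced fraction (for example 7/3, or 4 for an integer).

1. After x ≥ 15: [(15,37/17) (18,2) (20,4) (20,13) (15,111/7)]
2. After x ≤ 19: [(15,37/17) (18,2) (19,3) (19,95/7) (15,111/7)]
3. After y ≥ 1: [(15,37/17) (18,2) (19,3) (19,95/7) (15,111/7)]
4. After y ≤ 9: [(15,9) (15,37/17) (18,2) (19,3) (19,9)]
5. Canonical ring: [(15,37/17) (18,2) (19,3) (19,9) (15,9)]

Clipped polygon: [(15,37/17) (18,2) (19,3) (19,9) (15,9)]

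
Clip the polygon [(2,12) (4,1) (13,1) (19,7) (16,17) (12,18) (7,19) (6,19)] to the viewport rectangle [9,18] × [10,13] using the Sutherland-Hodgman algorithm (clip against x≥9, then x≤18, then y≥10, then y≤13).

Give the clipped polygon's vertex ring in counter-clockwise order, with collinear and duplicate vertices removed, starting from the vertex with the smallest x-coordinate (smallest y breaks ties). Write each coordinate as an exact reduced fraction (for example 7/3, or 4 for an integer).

Clipped polygon: [(9,10) (18,10) (18,31/3) (86/5,13) (9,13)]

1. After x ≥ 9: [(9,1) (13,1) (19,7) (16,17) (12,18) (9,93/5)]
2. After x ≤ 18: [(9,1) (13,1) (18,6) (18,31/3) (16,17) (12,18) (9,93/5)]
3. After y ≥ 10: [(9,10) (18,10) (18,31/3) (16,17) (12,18) (9,93/5)]
4. After y ≤ 13: [(9,13) (9,10) (18,10) (18,31/3) (86/5,13)]
5. Canonical ring: [(9,10) (18,10) (18,31/3) (86/5,13) (9,13)]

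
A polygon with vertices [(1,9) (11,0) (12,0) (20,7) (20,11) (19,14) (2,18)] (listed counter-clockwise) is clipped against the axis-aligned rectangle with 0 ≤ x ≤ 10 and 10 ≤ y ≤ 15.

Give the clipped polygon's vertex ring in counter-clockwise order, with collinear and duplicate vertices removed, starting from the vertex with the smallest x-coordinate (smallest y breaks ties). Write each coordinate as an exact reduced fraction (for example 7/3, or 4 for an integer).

Clipped polygon: [(10/9,10) (10,10) (10,15) (5/3,15)]

1. After x ≥ 0: [(1,9) (11,0) (12,0) (20,7) (20,11) (19,14) (2,18)]
2. After x ≤ 10: [(1,9) (10,9/10) (10,274/17) (2,18)]
3. After y ≥ 10: [(10/9,10) (10,10) (10,274/17) (2,18)]
4. After y ≤ 15: [(5/3,15) (10/9,10) (10,10) (10,15)]
5. Canonical ring: [(10/9,10) (10,10) (10,15) (5/3,15)]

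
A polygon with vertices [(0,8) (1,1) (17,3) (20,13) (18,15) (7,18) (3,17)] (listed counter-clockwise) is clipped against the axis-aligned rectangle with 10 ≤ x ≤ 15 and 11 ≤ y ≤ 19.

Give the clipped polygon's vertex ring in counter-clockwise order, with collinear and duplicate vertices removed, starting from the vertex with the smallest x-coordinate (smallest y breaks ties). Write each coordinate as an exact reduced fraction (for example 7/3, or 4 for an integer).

Clipped polygon: [(10,11) (15,11) (15,174/11) (10,189/11)]

1. After x ≥ 10: [(10,17/8) (17,3) (20,13) (18,15) (10,189/11)]
2. After x ≤ 15: [(10,17/8) (15,11/4) (15,174/11) (10,189/11)]
3. After y ≥ 11: [(10,11) (15,11) (15,174/11) (10,189/11)]
4. After y ≤ 19: [(10,11) (15,11) (15,174/11) (10,189/11)]
5. Canonical ring: [(10,11) (15,11) (15,174/11) (10,189/11)]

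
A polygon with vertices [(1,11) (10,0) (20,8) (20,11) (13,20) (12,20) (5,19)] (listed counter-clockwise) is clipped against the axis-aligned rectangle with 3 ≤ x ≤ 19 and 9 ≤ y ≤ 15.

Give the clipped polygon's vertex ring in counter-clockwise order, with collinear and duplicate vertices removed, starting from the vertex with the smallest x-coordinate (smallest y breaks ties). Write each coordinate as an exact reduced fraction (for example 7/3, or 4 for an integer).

Clipped polygon: [(3,9) (19,9) (19,86/7) (152/9,15) (3,15)]

1. After x ≥ 3: [(3,15) (3,77/9) (10,0) (20,8) (20,11) (13,20) (12,20) (5,19)]
2. After x ≤ 19: [(3,15) (3,77/9) (10,0) (19,36/5) (19,86/7) (13,20) (12,20) (5,19)]
3. After y ≥ 9: [(3,15) (3,9) (19,9) (19,86/7) (13,20) (12,20) (5,19)]
4. After y ≤ 15: [(3,15) (3,15) (3,9) (19,9) (19,86/7) (152/9,15)]
5. Canonical ring: [(3,9) (19,9) (19,86/7) (152/9,15) (3,15)]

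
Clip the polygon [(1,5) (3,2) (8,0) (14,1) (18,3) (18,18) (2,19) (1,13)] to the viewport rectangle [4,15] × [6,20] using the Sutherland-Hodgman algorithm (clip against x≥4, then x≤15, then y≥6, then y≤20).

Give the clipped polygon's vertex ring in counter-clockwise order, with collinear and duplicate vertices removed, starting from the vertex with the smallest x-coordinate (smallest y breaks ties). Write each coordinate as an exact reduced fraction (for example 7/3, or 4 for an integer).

Clipped polygon: [(4,6) (15,6) (15,291/16) (4,151/8)]

1. After x ≥ 4: [(4,8/5) (8,0) (14,1) (18,3) (18,18) (4,151/8)]
2. After x ≤ 15: [(4,8/5) (8,0) (14,1) (15,3/2) (15,291/16) (4,151/8)]
3. After y ≥ 6: [(4,6) (15,6) (15,291/16) (4,151/8)]
4. After y ≤ 20: [(4,6) (15,6) (15,291/16) (4,151/8)]
5. Canonical ring: [(4,6) (15,6) (15,291/16) (4,151/8)]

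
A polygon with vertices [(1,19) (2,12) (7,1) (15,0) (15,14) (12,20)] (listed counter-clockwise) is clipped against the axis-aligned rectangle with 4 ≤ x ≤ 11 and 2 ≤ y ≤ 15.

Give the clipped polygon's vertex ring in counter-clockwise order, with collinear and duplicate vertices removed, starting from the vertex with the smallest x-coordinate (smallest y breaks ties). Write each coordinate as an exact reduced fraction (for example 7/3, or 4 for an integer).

Clipped polygon: [(4,38/5) (72/11,2) (11,2) (11,15) (4,15)]

1. After x ≥ 4: [(4,212/11) (4,38/5) (7,1) (15,0) (15,14) (12,20)]
2. After x ≤ 11: [(11,219/11) (4,212/11) (4,38/5) (7,1) (11,1/2)]
3. After y ≥ 2: [(11,2) (11,219/11) (4,212/11) (4,38/5) (72/11,2)]
4. After y ≤ 15: [(11,2) (11,15) (4,15) (4,38/5) (72/11,2)]
5. Canonical ring: [(4,38/5) (72/11,2) (11,2) (11,15) (4,15)]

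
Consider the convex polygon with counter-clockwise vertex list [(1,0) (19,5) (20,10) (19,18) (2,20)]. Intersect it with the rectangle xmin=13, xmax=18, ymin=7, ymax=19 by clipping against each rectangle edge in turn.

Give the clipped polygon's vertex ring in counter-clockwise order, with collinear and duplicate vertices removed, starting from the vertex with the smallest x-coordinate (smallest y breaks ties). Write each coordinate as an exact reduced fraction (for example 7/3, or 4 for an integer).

Clipped polygon: [(13,7) (18,7) (18,308/17) (13,318/17)]

1. After x ≥ 13: [(13,10/3) (19,5) (20,10) (19,18) (13,318/17)]
2. After x ≤ 18: [(13,10/3) (18,85/18) (18,308/17) (13,318/17)]
3. After y ≥ 7: [(13,7) (18,7) (18,308/17) (13,318/17)]
4. After y ≤ 19: [(13,7) (18,7) (18,308/17) (13,318/17)]
5. Canonical ring: [(13,7) (18,7) (18,308/17) (13,318/17)]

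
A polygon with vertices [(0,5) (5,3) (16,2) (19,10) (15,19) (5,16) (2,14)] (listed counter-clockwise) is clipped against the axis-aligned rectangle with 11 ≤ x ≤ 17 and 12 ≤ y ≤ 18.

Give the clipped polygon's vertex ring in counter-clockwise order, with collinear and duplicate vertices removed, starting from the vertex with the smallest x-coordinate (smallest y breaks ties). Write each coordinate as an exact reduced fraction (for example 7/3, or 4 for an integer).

1. After x ≥ 11: [(11,27/11) (16,2) (19,10) (15,19) (11,89/5)]
2. After x ≤ 17: [(11,27/11) (16,2) (17,14/3) (17,29/2) (15,19) (11,89/5)]
3. After y ≥ 12: [(11,12) (17,12) (17,29/2) (15,19) (11,89/5)]
4. After y ≤ 18: [(11,12) (17,12) (17,29/2) (139/9,18) (35/3,18) (11,89/5)]
5. Canonical ring: [(11,12) (17,12) (17,29/2) (139/9,18) (35/3,18) (11,89/5)]

Clipped polygon: [(11,12) (17,12) (17,29/2) (139/9,18) (35/3,18) (11,89/5)]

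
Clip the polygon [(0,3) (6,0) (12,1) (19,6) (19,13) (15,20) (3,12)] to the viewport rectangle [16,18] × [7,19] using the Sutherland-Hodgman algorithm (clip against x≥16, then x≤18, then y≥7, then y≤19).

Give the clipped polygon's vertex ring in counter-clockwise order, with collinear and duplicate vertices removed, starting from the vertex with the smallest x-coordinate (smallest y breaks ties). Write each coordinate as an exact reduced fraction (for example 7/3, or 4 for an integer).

Clipped polygon: [(16,7) (18,7) (18,59/4) (16,73/4)]

1. After x ≥ 16: [(16,27/7) (19,6) (19,13) (16,73/4)]
2. After x ≤ 18: [(16,27/7) (18,37/7) (18,59/4) (16,73/4)]
3. After y ≥ 7: [(16,7) (18,7) (18,59/4) (16,73/4)]
4. After y ≤ 19: [(16,7) (18,7) (18,59/4) (16,73/4)]
5. Canonical ring: [(16,7) (18,7) (18,59/4) (16,73/4)]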